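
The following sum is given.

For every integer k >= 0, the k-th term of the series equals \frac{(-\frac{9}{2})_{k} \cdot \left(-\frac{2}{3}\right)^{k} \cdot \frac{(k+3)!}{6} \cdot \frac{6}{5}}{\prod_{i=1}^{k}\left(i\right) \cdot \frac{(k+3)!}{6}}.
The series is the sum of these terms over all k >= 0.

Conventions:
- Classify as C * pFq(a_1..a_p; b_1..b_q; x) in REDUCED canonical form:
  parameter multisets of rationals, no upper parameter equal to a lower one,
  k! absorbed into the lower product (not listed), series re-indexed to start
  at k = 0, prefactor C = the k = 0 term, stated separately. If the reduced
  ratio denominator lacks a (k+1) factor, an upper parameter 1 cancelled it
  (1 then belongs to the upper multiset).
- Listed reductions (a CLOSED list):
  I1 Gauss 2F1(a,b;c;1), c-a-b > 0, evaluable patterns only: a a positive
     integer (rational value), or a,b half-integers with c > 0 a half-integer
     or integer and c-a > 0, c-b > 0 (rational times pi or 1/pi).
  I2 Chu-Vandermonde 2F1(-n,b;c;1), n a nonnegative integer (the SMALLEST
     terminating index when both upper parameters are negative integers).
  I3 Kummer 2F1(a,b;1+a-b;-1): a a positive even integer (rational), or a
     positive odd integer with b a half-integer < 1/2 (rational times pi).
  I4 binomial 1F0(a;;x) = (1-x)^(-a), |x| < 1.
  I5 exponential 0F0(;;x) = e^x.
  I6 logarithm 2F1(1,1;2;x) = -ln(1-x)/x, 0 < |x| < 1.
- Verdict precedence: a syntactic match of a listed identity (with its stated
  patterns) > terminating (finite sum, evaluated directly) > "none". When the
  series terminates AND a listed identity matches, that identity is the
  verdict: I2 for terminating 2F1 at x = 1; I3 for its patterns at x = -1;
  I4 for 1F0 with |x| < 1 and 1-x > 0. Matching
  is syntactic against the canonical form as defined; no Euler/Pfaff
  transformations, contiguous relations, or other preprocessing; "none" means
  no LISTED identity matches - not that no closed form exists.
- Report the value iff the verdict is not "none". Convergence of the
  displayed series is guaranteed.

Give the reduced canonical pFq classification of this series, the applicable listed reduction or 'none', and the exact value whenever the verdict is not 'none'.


Canonical form: C = \frac{6}{5} times 1F0 with upper {-\frac{9}{2}}, lower {-}, x = -\frac{2}{3}. Verdict: this is the I4 binomial reduction (the 1F0 binomial series: exponent 9/2, x = -\frac{2}{3}). Its exact value is \frac{6}{5} \cdot \left(\frac{5}{3}\right)^{\frac{9}{2}}.

Structural cue: x = -\frac{2}{3} and the product of the first k integers (C = 6/5, x = -2/3) is k!.
Step ratio: r(k) = -\frac{2}{3} * (k-\frac{9}{2}) / [(k+1)] - rational; roots negated = parameters, x = -\frac{2}{3}, C = \frac{6}{5}.


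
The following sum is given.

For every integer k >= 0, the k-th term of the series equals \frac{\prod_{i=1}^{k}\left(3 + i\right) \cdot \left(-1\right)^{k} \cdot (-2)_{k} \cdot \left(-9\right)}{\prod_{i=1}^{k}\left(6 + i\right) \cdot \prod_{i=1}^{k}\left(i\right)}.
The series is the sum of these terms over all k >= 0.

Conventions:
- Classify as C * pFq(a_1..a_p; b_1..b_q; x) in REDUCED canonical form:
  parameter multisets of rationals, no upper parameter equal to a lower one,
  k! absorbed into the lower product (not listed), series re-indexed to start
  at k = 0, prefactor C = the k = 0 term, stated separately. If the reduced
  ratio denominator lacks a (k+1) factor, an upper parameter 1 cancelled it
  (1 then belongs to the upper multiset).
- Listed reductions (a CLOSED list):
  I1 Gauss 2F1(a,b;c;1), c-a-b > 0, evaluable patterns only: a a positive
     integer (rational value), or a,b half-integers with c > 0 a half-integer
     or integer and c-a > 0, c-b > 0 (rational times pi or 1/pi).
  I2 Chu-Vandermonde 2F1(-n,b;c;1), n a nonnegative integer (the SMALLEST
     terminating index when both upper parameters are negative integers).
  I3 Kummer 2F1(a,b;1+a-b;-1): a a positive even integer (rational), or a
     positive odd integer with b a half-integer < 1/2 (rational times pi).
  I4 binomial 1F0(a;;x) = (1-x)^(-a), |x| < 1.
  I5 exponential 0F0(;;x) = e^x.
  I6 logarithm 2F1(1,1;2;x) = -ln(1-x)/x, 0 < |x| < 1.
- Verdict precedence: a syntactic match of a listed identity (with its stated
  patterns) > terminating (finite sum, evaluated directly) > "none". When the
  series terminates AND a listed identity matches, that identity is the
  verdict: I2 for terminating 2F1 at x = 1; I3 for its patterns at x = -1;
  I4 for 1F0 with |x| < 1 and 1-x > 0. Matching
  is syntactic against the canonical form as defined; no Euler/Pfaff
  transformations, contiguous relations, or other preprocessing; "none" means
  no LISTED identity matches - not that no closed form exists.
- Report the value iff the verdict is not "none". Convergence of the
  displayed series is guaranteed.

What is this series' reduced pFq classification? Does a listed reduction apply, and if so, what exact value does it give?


x = -1 here; the reduced form reads 2F1, upper {-2, 4}, lower {7}, C = -9. Verdict at x = -1: Kummer (I3) matches (x = -1; c = 7 equals 1+a-b for upper {-2, 4}: listed pattern). Its exact value is -\frac{45}{2}.

First insight: t_0 being -9, the running product (C = -9, x = -1) telescopes to a rising factorial.
Ratio: r(k) = -1 * (k-2) (k+4) / [(k+7) (k+1)] - rational; roots negated = parameters, x = -1, C = -9.


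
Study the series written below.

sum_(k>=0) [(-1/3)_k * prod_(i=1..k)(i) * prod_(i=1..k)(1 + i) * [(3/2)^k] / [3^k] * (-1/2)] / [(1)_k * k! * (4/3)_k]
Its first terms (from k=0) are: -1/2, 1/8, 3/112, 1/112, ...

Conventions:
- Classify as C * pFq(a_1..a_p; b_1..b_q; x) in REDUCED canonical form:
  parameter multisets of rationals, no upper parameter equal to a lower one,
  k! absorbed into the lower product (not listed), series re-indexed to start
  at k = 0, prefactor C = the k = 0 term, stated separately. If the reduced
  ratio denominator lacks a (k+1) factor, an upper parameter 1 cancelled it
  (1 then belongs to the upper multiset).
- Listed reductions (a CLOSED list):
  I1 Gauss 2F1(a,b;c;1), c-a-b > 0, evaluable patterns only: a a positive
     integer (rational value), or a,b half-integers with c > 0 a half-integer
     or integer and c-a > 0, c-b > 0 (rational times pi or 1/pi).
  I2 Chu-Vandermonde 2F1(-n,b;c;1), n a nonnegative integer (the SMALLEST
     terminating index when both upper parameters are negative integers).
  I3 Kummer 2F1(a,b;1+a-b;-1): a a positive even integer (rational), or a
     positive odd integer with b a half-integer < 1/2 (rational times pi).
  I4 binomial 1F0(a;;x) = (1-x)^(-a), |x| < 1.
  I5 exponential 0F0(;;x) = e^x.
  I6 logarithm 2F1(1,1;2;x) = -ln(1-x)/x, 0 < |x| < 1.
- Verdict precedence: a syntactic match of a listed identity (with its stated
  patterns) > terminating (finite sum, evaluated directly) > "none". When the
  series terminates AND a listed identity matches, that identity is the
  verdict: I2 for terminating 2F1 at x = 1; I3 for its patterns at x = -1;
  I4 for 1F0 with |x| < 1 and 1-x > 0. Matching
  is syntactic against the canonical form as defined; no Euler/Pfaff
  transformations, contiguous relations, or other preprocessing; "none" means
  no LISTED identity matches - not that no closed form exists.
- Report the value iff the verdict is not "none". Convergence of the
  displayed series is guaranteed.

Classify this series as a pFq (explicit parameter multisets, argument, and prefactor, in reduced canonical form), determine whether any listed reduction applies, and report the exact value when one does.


The series (x = 1/2) is 2F1: upper {-1/3, 2}, lower {4/3}, prefactor -1/2. Verdict: none (x = 1/2): each listed identity misses the multisets {-1/3, 2} ; {4/3}.

The tell: t_0 = -1/2 here, and the parameter 1 appears in both the upper and lower lists and cancels.
Step ratio: r(k) = (1/2) * (k-1/3) (k+2) / [(k+4/3) (k+1)] - rational in k. x = (1/2); t_0 = -1/2; negate the roots.


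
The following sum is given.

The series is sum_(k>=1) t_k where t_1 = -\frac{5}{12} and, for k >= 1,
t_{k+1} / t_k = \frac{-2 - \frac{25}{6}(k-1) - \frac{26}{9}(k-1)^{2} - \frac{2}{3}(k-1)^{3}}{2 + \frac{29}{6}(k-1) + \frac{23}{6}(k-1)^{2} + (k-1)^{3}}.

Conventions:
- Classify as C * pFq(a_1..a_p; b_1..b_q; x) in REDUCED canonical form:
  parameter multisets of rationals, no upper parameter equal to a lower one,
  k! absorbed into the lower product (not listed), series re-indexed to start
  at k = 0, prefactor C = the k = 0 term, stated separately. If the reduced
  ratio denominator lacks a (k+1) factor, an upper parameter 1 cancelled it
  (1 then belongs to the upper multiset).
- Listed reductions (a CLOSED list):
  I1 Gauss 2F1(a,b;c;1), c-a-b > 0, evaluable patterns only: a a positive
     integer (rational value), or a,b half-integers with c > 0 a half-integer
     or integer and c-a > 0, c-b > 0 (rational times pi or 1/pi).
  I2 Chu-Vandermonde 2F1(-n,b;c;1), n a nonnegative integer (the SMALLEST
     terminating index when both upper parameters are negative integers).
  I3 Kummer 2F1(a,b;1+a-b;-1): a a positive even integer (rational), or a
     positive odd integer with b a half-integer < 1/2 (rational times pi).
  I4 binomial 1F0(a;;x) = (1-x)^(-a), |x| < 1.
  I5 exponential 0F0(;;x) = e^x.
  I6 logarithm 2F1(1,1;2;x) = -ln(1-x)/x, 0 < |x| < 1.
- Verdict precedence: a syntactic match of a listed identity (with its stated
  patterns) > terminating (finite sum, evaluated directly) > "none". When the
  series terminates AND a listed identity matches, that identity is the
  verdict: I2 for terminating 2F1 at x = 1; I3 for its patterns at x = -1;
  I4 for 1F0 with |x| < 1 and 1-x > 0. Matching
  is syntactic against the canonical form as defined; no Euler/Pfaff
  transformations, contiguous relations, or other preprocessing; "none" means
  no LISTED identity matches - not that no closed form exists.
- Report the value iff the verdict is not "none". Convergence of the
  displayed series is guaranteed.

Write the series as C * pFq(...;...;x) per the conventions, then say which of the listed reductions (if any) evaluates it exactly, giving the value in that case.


Classification (C = -\frac{5}{12}): 1F0 with upper {\frac{3}{2}}, lower {-}, argument x = -\frac{2}{3}. Verdict: the binomial series (I4) matches (the 1F0 binomial series: exponent -3/2, x = -\frac{2}{3}). Value: \left(-\frac{5}{12}\right) \cdot \left(\frac{5}{3}\right)^{-\frac{3}{2}}.

The tell: from the first term -\frac{5}{12}: the ratio is unreduced: k + 3/2 divides both sides (C = -5/12).
Ratio: r(k) = -\frac{2}{3} * (k+\frac{3}{2}) / [(k+1)] - rational in k. x = -\frac{2}{3}; t_0 = -\frac{5}{12}; negate the roots.


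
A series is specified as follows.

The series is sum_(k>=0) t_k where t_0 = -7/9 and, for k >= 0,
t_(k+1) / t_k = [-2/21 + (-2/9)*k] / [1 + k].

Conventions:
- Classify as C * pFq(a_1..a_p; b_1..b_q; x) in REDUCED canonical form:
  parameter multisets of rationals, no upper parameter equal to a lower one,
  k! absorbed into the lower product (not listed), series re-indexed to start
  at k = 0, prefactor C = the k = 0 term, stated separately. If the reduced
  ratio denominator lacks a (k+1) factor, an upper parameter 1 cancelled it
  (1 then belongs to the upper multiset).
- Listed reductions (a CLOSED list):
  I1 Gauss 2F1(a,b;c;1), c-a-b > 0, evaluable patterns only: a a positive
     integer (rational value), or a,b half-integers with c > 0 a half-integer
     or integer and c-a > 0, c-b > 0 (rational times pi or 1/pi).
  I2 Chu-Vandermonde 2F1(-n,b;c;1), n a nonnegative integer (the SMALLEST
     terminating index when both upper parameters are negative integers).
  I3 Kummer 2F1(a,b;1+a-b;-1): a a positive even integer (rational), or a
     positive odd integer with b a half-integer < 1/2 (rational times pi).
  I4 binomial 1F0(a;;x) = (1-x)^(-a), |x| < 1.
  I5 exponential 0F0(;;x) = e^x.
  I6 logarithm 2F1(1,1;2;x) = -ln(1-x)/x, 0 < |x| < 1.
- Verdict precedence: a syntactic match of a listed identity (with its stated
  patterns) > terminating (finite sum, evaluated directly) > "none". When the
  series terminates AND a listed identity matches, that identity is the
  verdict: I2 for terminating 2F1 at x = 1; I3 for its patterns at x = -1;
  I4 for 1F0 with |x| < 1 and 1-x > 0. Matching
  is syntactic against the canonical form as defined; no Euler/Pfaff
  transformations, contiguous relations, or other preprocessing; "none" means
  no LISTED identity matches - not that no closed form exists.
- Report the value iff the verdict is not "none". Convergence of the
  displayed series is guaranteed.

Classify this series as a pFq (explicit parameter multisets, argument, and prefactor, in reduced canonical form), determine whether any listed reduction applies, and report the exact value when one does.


This is -7/9 * 1F0(3/7; -; -2/9) in reduced canonical form. Verdict: this is the binomial series (I4) (the 1F0 binomial series: exponent -3/7, x = -2/9). Value: (-7/9) * (11/9)^(-3/7).

The tell: from the first term -7/9: roots of the ratio polynomials (prefactor -7/9) are the negated parameters.
Ratio: r(k) = (-2/9) * (k+3/7) / [(k+1)] - rational in k, leading ratio (-2/9); with t_0 = -7/9, classification follows.


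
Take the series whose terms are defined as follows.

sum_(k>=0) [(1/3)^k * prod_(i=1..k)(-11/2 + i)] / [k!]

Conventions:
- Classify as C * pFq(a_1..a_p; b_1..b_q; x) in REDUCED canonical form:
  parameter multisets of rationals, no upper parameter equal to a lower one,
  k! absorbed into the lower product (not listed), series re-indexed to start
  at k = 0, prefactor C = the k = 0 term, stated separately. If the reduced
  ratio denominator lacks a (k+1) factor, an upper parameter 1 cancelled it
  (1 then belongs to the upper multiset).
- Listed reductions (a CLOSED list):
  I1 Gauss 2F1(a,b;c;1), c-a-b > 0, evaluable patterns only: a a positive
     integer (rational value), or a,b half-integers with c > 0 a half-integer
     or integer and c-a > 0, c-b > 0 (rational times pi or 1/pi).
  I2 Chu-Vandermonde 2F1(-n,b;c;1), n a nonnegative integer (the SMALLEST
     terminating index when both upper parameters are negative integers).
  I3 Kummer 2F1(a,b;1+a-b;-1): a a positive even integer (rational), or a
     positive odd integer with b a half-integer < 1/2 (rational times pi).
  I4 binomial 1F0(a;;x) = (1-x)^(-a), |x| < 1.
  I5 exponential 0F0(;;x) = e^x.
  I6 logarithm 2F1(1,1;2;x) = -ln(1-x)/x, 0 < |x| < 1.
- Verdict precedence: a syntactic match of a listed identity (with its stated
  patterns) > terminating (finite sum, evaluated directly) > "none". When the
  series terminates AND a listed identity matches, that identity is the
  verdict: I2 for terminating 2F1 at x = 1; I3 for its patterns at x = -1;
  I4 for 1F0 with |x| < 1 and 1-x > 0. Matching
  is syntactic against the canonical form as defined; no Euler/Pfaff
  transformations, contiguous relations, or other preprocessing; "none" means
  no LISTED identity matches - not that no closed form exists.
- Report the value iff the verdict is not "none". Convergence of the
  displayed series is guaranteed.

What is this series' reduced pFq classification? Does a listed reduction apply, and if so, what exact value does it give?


This is 1 * 1F0(-9/2; -; 1/3) in reduced canonical form. Verdict: the I4 binomial reduction applies (the 1F0 binomial series: exponent 9/2, x = 1/3). Value: (2/3)^(9/2).

Key observation: t_0 = 1 here, and the running product (C = 1) telescopes to a rising factorial.
Term ratio: r(k) = (1/3) * (k-9/2) / [(k+1)] - rational; roots negated = parameters, x = (1/3), C = 1.


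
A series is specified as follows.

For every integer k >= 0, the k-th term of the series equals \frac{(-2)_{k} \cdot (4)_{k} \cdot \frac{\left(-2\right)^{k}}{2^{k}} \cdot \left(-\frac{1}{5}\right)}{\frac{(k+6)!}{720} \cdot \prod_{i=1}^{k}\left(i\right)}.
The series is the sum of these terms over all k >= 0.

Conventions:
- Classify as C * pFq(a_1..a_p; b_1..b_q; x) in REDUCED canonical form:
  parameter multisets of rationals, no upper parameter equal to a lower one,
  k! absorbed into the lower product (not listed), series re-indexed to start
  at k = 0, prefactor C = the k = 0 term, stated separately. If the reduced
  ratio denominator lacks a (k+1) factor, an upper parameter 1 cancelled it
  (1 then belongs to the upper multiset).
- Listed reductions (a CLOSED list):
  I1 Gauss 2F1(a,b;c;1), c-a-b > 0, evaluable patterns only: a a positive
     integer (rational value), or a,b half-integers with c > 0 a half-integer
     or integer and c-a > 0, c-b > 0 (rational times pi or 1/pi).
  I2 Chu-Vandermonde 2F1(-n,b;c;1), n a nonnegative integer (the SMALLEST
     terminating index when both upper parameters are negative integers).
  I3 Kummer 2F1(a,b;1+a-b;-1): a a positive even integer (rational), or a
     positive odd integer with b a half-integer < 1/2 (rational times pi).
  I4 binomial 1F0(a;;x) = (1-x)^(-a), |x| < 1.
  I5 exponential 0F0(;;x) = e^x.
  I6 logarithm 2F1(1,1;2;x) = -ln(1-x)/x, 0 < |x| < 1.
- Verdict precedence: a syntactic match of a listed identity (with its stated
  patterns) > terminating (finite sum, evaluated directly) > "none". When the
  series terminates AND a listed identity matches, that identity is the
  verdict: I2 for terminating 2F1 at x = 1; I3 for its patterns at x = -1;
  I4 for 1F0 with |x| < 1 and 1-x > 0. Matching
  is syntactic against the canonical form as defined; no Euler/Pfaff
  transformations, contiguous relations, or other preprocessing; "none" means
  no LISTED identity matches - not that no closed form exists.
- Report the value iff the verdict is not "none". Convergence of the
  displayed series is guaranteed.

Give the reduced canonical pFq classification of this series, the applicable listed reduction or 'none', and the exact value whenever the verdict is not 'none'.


First insight: from the first term -\frac{1}{5}: the product of the first k integers (C = -1/5, x = -1) is k!.
Step ratio: r(k) = -1 * (k-2) (k+4) / [(k+7) (k+1)] - rational in k, leading ratio -1; with t_0 = -\frac{1}{5}, classification follows.

The series (x = -1) is 2F1: upper {-2, 4}, lower {7}, prefactor -\frac{1}{5}. Verdict at x = -1: Kummer (I3) matches (x = -1; c = 7 equals 1+a-b for upper {-2, 4}: listed pattern). Sum: -\frac{1}{2}.


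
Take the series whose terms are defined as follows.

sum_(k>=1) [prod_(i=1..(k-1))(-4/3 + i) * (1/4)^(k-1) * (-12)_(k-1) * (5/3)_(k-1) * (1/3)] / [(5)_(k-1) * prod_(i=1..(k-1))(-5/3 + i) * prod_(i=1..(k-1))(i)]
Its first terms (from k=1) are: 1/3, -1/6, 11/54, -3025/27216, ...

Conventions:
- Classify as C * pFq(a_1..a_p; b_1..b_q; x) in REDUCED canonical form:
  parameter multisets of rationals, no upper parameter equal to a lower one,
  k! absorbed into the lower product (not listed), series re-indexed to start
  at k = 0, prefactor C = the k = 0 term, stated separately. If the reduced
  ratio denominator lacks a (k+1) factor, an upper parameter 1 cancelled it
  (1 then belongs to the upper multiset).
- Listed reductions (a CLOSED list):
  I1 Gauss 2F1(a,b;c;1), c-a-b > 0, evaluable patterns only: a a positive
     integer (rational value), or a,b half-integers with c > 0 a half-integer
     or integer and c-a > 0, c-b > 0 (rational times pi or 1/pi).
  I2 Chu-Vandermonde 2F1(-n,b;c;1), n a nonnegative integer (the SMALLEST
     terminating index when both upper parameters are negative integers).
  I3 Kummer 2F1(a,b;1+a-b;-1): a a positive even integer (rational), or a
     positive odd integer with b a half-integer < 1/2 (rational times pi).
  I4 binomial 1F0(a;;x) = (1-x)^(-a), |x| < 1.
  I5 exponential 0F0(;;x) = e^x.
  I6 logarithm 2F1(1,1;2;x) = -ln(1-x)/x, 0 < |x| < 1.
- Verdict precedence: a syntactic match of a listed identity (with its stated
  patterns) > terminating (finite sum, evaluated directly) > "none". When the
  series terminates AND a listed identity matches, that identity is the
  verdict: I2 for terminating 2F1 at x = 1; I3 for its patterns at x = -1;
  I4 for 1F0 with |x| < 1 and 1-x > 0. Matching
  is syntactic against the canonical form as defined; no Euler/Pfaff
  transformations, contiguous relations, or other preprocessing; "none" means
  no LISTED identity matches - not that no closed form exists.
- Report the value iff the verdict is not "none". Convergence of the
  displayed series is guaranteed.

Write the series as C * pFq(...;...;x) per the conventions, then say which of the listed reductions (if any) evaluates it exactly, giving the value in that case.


First insight: t_0 being 1/3, the lower running product (C = 1/3) is a rising factorial.
Consecutive-term ratio: r(k) = (1/4) * (k-12) (k-1/3) (k+5/3) / [(k-2/3) (k+5) (k+1)] - rational; roots negated = parameters, x = (1/4), C = 1/3.

At argument 1/4: a 3F2 with upper {-12, -1/3, 5/3}, lower {-2/3, 5}, scaled by C = 1/3. Verdict: terminating. With -12 upstairs the series is a 13-term polynomial sum; evaluated term by term. Exact value: 9065222971741382749/31105783528402452480.


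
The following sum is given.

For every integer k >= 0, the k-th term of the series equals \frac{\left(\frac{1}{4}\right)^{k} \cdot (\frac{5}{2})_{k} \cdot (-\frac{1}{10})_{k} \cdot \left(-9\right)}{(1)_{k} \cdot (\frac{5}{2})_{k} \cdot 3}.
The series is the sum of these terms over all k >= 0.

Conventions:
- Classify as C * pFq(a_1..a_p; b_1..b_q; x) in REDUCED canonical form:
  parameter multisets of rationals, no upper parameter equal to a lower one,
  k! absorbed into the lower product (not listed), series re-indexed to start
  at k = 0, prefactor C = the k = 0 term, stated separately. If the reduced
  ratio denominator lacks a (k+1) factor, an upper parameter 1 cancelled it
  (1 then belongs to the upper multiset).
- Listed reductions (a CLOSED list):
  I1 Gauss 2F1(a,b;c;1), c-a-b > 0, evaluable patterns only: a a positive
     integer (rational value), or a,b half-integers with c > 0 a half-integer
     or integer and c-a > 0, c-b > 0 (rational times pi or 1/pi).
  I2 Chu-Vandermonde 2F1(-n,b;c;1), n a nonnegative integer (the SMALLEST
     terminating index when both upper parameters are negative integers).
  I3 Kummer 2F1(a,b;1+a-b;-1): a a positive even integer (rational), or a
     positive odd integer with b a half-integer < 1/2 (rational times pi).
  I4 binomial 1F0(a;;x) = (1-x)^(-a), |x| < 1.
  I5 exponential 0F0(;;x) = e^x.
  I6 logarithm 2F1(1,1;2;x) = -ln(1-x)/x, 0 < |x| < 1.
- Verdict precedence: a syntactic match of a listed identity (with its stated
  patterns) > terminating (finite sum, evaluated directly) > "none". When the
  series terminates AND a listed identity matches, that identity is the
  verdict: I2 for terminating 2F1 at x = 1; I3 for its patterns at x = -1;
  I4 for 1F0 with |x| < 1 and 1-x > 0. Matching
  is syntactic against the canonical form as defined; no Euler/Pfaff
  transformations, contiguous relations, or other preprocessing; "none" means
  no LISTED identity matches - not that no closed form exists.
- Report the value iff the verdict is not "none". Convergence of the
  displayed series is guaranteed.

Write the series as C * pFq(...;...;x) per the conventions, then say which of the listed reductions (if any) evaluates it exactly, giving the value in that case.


At argument \frac{1}{4}: a 1F0 with upper {-\frac{1}{10}}, lower {-}, scaled by C = -3. Verdict: the I4 binomial reduction applies (the 1F0 binomial series: exponent 1/10, x = \frac{1}{4}). Exact value: \left(-3\right) \cdot \left(\frac{3}{4}\right)^{\frac{1}{10}}.

The tell: t_0 = -3 here, and the parameter 5/2 appears in both the upper and lower lists and cancels.
Adjacent-term ratio: r(k) = \frac{1}{4} * (k-\frac{1}{10}) / [(k+1)] - poly over poly, x = \frac{1}{4} from leading terms; C = -3 at k = 0.


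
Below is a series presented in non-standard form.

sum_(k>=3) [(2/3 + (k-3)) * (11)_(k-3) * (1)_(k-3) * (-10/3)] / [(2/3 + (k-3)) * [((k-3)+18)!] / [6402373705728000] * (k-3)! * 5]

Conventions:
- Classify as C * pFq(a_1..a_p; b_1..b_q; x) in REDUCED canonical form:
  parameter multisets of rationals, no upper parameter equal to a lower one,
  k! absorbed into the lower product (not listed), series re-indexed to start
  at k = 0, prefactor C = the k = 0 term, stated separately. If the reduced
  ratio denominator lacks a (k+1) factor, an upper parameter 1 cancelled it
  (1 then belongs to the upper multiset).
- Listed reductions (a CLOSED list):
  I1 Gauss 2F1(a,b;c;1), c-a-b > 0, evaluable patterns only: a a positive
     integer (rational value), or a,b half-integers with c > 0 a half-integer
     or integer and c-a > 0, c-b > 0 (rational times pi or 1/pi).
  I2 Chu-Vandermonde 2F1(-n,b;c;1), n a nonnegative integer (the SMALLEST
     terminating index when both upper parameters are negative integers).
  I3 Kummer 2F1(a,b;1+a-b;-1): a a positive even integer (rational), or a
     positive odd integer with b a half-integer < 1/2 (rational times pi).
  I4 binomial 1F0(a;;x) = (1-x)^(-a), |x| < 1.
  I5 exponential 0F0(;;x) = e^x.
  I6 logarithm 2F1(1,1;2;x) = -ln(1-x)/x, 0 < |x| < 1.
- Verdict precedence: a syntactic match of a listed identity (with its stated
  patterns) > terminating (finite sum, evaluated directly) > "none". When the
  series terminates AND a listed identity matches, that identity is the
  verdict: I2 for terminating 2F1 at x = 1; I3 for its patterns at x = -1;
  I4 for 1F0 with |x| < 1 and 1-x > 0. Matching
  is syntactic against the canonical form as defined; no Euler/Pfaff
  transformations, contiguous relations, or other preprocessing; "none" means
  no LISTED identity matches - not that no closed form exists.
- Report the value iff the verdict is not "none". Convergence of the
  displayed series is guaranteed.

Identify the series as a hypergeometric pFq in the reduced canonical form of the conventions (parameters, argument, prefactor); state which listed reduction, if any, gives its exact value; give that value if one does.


Prefactor -2/3, argument 1: 2F1 with upper {1, 11} over lower {19}. Verdict: Gauss (I1, integer-parameter pattern) matches (x = 1: the Gamma ratio telescopes since c-a-b = 7 > 0 and a = 1 in Z>0). Exact value: -12/7.

Key step: t_0 being -2/3, the denominator's factorial ratio (prefactor -2/3) is a lower Pochhammer.
Consecutive-term ratio: r(k) = 1 * (k+1) (k+11) / [(k+19) (k+1)] - rational; roots negated = parameters, x = 1, C = -2/3.


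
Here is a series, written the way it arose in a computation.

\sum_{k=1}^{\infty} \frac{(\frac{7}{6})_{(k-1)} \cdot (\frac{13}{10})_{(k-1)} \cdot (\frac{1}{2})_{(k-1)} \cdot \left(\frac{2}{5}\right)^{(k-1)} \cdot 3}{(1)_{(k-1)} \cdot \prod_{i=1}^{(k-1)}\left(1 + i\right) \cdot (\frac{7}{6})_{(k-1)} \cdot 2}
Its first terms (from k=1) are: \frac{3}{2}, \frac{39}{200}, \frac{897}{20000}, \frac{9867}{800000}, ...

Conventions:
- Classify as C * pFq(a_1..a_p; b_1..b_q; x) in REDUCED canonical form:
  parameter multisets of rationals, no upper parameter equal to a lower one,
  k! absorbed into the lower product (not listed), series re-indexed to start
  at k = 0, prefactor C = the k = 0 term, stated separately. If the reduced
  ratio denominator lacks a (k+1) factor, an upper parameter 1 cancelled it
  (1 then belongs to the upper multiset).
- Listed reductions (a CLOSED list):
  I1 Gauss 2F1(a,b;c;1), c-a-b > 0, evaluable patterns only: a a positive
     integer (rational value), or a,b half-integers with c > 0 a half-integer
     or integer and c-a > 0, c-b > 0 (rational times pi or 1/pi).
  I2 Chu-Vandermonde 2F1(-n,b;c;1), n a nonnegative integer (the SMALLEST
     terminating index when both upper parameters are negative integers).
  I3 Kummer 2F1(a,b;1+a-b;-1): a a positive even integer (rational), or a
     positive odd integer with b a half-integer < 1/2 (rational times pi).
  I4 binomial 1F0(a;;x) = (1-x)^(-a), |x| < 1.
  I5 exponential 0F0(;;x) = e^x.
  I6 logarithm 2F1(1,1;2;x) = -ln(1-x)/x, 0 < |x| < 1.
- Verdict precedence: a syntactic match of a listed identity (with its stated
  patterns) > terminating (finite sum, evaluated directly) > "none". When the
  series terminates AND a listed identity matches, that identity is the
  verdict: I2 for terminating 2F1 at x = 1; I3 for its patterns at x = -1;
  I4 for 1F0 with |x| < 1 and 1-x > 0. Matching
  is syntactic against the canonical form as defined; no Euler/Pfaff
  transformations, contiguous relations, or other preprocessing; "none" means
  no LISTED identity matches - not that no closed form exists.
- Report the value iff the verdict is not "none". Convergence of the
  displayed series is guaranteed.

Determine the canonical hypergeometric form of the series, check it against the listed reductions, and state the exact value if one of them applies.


Classification (C = \frac{3}{2}): 2F1 with upper {\frac{1}{2}, \frac{13}{10}}, lower {2}, argument x = \frac{2}{5}. Verdict: none - this 2F1 at x = \frac{2}{5} matches no listed pattern, and upper {\frac{1}{2}, \frac{13}{10}} holds no stopper.

Structural cue: x = \frac{2}{5} and the parameter 7/6 appears in both the upper and lower lists and cancels.
Term ratio: r(k) = \frac{2}{5} * (k+\frac{1}{2}) (k+\frac{13}{10}) / [(k+2) (k+1)] - poly over poly, x = \frac{2}{5} from leading terms; C = \frac{3}{2} at k = 0.


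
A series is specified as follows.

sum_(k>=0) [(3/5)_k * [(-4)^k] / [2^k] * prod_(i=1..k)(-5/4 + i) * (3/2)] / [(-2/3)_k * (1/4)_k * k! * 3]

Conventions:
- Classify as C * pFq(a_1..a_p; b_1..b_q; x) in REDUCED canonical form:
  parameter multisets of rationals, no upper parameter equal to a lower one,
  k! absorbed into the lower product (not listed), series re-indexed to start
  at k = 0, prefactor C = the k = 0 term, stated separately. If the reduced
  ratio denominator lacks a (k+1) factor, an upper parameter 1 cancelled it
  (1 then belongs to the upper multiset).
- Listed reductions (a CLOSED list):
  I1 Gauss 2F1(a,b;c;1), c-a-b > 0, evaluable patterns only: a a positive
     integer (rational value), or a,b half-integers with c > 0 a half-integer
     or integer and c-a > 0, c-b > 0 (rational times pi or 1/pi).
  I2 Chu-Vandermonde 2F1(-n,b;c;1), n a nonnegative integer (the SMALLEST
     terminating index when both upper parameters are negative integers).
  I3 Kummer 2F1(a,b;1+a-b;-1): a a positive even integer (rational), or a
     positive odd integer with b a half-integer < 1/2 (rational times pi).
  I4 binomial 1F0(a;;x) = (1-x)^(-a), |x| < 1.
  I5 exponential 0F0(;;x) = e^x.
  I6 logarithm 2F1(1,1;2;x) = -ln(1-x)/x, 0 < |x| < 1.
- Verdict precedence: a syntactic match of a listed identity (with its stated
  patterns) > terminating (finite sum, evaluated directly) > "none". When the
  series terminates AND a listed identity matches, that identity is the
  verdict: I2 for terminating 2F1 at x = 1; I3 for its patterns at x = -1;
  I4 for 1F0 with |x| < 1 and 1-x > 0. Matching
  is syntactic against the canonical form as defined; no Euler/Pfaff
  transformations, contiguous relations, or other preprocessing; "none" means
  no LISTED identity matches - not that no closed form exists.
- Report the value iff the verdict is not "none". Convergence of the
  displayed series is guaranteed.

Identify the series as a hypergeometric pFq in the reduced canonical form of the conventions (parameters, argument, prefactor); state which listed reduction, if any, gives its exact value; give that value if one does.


The series (x = -2) is 2F2: upper {-1/4, 3/5}, lower {-2/3, 1/4}, prefactor 1/2. Verdict: no listed reduction: x = -2 and upper {-1/4, 3/5} fail every I1-I6 pattern.

Structural cue: t_0 being 1/2, the constant factors (prefactor 1/2) combine into one prefactor.
Adjacent-term ratio: r(k) = (-2) * (k-1/4) (k+3/5) / [(k-2/3) (k+1/4) (k+1)] ; factor over Q: parameters, x = (-2), and C = 1/2.


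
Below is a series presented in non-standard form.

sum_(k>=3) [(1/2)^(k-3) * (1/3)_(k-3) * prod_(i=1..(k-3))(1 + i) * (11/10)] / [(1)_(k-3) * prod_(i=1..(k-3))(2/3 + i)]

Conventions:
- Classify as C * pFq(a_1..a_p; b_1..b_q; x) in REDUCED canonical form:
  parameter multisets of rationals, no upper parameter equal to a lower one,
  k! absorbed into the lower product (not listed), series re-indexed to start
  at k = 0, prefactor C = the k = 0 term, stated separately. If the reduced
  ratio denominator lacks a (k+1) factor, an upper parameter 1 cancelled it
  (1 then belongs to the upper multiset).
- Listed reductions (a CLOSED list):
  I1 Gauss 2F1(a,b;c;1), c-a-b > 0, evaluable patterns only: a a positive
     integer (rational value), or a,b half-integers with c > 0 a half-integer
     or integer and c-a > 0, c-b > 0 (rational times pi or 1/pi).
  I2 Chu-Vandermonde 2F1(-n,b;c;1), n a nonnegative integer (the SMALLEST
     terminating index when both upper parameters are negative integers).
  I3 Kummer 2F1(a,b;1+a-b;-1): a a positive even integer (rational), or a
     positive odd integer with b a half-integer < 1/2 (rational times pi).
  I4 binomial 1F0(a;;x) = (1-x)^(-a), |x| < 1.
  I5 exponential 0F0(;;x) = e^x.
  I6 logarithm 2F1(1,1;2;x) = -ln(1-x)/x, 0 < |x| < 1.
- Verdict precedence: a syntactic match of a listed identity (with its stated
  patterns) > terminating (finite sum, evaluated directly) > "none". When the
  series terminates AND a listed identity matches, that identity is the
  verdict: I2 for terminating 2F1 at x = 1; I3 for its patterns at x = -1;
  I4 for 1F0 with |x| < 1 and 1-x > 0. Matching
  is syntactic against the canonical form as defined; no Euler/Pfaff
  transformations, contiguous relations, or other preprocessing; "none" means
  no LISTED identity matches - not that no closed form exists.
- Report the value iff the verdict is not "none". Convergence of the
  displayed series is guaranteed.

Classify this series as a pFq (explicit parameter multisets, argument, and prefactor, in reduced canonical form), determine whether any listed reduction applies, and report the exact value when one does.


Canonical form: C = 11/10 times 2F1 with upper {1/3, 2}, lower {5/3}, x = 1/2. Verdict: none. No listed pattern accepts 2F1(1/3, 2; 5/3; 1/2).

Structural cue: with t_0 = 11/10, (1)_k (C = 11/10, x = 1/2) is k! itself.
Ratio: r(k) = (1/2) * (k+1/3) (k+2) / [(k+5/3) (k+1)] - poly over poly, x = (1/2) from leading terms; C = 11/10 at k = 0.


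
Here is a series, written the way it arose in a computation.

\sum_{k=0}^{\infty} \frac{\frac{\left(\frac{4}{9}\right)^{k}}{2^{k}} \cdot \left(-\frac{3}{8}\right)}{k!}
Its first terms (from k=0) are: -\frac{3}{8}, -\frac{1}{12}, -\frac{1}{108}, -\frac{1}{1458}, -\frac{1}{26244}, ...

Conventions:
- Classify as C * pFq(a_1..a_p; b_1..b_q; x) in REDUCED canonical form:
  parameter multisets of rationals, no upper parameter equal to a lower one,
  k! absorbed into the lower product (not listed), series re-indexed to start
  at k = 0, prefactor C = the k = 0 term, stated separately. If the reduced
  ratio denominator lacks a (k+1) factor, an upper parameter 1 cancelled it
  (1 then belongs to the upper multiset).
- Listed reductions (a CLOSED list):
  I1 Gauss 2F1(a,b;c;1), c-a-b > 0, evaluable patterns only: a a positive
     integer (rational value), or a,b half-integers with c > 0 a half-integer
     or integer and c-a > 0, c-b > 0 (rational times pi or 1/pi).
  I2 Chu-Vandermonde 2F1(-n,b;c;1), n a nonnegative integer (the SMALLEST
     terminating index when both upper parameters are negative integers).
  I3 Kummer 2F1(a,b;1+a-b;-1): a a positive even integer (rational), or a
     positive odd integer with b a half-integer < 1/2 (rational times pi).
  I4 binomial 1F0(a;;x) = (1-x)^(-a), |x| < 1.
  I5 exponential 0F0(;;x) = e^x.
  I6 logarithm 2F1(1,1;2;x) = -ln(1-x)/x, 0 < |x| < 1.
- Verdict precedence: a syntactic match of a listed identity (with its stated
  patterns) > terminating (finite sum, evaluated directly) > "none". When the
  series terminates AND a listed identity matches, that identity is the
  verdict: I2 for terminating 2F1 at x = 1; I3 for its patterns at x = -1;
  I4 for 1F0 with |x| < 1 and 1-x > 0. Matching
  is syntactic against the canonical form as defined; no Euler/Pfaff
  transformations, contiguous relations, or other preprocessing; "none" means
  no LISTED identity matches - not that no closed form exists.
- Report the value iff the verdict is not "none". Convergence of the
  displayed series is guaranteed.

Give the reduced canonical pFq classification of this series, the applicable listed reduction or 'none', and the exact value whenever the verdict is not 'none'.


Canonical form: C = -\frac{3}{8} times 0F0 with upper {-}, lower {-}, x = \frac{2}{9}. Verdict (x = \frac{2}{9}): exponential (I5) applies (the 0F0 exponential series at x = \frac{2}{9}). Value: \left(-\frac{3}{8}\right) \cdot e^{\frac{2}{9}}.

Key observation: from the first term -\frac{3}{8}: the two k-th powers (C = -3/8, x = 2/9) combine into one argument.
Adjacent-term ratio: r(k) = \frac{2}{9} * 1 / [(k+1)] - poly over poly, x = \frac{2}{9} from leading terms; C = -\frac{3}{8} at k = 0.


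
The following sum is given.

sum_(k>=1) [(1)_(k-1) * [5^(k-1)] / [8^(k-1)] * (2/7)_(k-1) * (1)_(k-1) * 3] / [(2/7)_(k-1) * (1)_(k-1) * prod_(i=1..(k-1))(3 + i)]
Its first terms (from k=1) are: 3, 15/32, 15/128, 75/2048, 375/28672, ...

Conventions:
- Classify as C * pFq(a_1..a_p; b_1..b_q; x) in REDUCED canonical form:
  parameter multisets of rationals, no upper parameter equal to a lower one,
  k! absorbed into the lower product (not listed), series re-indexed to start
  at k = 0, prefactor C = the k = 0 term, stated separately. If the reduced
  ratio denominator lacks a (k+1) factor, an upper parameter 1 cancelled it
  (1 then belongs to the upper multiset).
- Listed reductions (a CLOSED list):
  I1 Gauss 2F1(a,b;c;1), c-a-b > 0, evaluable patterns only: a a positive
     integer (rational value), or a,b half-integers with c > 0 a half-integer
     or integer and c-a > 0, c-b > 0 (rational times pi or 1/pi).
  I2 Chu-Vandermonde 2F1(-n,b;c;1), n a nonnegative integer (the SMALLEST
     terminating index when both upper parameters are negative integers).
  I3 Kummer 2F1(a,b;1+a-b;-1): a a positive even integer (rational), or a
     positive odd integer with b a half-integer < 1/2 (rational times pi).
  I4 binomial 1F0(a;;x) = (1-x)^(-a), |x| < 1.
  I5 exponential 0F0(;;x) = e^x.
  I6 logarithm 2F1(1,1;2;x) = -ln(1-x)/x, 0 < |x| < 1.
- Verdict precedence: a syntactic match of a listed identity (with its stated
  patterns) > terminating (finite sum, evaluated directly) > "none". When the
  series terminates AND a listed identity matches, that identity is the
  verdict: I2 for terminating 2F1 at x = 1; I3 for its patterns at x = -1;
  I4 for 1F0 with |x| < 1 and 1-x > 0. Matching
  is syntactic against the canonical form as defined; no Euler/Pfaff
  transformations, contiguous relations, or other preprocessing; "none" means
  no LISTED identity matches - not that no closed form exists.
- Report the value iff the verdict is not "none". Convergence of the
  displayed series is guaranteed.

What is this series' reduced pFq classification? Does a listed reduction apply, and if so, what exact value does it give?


Canonical form: C = 3 times 2F1 with upper {1, 1}, lower {4}, x = 5/8. Verdict: none - at argument 5/8 the multisets {1, 1} ; {4} match no listed identity.

First insight: x = (5/8) and the parameter 2/7 appears in both the upper and lower lists and cancels.
Consecutive-term ratio: r(k) = (5/8) * (k+1) (k+1) / [(k+4) (k+1)] - rational in k, leading ratio (5/8); with t_0 = 3, classification follows.


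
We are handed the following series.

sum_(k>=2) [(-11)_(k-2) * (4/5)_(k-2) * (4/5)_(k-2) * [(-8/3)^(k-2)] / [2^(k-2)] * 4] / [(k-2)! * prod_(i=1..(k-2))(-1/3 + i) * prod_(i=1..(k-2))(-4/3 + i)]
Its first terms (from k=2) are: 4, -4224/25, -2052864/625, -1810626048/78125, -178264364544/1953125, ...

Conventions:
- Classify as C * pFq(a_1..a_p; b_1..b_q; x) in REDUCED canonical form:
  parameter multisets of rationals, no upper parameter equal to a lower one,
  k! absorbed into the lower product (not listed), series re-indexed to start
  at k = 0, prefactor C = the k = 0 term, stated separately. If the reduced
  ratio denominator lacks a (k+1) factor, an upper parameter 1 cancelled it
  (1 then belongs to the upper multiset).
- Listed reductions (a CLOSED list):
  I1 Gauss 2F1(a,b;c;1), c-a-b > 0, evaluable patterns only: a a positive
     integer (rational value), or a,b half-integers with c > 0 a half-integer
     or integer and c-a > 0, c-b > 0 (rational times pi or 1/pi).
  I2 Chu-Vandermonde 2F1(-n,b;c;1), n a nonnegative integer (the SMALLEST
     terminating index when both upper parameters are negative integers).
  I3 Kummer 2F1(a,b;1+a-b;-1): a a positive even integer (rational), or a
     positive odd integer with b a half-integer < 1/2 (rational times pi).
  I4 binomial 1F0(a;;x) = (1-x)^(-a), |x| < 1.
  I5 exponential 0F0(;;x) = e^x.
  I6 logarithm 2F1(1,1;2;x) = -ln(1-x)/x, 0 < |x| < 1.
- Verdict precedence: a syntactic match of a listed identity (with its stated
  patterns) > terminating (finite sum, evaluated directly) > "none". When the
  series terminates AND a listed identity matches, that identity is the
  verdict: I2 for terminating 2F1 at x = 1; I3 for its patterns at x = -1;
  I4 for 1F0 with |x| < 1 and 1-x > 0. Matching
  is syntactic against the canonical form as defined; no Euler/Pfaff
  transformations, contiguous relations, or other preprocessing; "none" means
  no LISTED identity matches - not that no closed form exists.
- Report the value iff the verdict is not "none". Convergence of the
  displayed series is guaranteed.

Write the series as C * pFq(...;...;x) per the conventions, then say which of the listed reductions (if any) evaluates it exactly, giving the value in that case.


x = -4/3 here; the reduced form reads 3F2, upper {-11, 4/5, 4/5}, lower {-1/3, 2/3}, C = 4. Verdict: terminating (-11 upstairs). 12 nonzero terms in all; added directly. Exact value: -265509666114865894540679193908/147406756877899169921875.

Key observation: t_0 being 4, the two k-th powers (C = 4, x = -4/3) combine into one argument.
Adjacent-term ratio: r(k) = (-4/3) * (k-11) (k+4/5) (k+4/5) / [(k-1/3) (k+2/3) (k+1)] - poly over poly, x = (-4/3) from leading terms; C = 4 at k = 0.
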